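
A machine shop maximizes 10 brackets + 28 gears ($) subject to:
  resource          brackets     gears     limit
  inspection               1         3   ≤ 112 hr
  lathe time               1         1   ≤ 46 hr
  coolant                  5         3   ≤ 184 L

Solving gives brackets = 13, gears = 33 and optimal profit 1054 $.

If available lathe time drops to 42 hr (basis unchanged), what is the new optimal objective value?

1050

Check each constraint at x*: inspection 112/112 (tight); lathe time 46/46 (tight); coolant 164/184 (slack 20).
By complementary slackness, y = 0 for the non-binding constraint.
From A_Bᵀ y = c: 1·y_inspection + 1·y_lathe time = 10; 3·y_inspection + 1·y_lathe time = 28.
→ y_inspection = 9 and y_lathe time = 1.
Δz = y_lathe time·Δb = 1 × (-4) = -4, so new z* = 1054 − 4 = 1050.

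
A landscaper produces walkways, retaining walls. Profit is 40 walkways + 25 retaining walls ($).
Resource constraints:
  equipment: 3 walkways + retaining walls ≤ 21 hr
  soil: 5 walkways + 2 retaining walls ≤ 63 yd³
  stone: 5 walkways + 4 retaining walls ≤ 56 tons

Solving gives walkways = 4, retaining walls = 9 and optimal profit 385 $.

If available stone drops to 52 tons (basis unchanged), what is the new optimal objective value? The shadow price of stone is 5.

365

Δb = -4, so new z* = 385 + (5)·(-4) = 385 − 20 = 365.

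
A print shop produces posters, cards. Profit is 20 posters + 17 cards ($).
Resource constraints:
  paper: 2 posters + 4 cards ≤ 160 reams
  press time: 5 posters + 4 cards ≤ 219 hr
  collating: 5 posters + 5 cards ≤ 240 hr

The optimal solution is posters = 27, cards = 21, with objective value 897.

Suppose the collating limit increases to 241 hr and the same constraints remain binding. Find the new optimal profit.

Binding: press time and collating. Non-binding: paper (22 unused).
Since paper is not tight, its dual is 0.
The binding rows give the dual system: 5·y_press time + 5·y_collating = 20 and 4·y_press time + 5·y_collating = 17.
This yields shadow prices y_press time = 3, y_collating = 1.
Δz = y_collating·Δb = 1 × (1) = 1, so new z* = 897 + 1 = 898.

898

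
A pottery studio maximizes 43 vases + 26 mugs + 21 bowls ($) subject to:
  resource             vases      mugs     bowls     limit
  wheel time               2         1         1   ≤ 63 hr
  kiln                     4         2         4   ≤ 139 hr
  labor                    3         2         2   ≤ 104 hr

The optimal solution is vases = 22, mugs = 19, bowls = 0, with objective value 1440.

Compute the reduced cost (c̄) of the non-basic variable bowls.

Check each constraint at x*: wheel time 63/63 (tight); kiln 126/139 (slack 13); labor 104/104 (tight).
By complementary slackness, y = 0 for the non-binding constraint.
From A_Bᵀ y = c: 2·y_wheel time + 3·y_labor = 43; 1·y_wheel time + 2·y_labor = 26.
This yields shadow prices y_wheel time = 8, y_labor = 9.
Reduced cost of bowls: c₃ − yᵀa₃ = 21 − (8·1 + 9·2) = 21 − 26 = -5.

-5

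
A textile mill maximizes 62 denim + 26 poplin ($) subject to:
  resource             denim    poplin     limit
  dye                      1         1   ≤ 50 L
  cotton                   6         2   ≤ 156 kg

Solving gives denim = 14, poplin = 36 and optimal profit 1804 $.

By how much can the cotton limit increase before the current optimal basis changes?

144

Binding constraints: dye, cotton. The basis is B = [[1,1],[6,2]] with det -4.
Per unit increase in cotton, x* moves by d = (0.25, -0.25).
The basis stays optimal until poplin reaches 0; allowable increase = 144 kg.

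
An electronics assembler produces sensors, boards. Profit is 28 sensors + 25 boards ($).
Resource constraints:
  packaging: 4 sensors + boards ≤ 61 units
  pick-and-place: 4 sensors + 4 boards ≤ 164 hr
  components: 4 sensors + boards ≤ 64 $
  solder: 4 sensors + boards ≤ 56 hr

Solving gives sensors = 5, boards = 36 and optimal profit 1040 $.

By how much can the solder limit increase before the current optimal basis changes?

5

Binding constraints: pick-and-place, solder. The basis is B = [[4,4],[4,1]] with det -12.
Per unit increase in solder, x* moves by d = (0.3333, -0.3333).
The basis stays optimal until packaging becomes binding; allowable increase = 5 hr.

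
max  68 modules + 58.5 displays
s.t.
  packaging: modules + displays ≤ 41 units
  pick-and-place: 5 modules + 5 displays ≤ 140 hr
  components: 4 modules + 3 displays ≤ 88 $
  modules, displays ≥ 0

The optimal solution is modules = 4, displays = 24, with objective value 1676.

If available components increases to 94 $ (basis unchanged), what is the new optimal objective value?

1733

Binding: pick-and-place and components. Non-binding: packaging (13 unused).
By complementary slackness, y = 0 for the non-binding constraint.
The binding rows give the dual system: 5·y_pick-and-place + 4·y_components = 68 and 5·y_pick-and-place + 3·y_components = 58.5.
This yields shadow prices y_pick-and-place = 6, y_components = 9.5.
Δz = y_components·Δb = 9.5 × (6) = 57, so new z* = 1676 + 57 = 1733.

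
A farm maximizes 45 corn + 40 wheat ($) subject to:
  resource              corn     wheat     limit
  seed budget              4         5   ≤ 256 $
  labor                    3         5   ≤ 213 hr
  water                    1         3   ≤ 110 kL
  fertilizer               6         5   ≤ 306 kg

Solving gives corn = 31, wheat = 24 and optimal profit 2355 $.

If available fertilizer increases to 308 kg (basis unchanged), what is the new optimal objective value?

2369

At the optimum: seed budget uses 244 of 256 (slack = 12); labor uses 213 of 213 (binding); water uses 103 of 110 (slack = 7); fertilizer uses 306 of 306 (binding).
Since seed budget, water are not tight, their duals are 0.
From A_Bᵀ y = c: 3·y_labor + 6·y_fertilizer = 45; 5·y_labor + 5·y_fertilizer = 40.
Solving: y_labor = 1, y_fertilizer = 7.
Δz = y_fertilizer·Δb = 7 × (2) = 14, so new z* = 2355 + 14 = 2369.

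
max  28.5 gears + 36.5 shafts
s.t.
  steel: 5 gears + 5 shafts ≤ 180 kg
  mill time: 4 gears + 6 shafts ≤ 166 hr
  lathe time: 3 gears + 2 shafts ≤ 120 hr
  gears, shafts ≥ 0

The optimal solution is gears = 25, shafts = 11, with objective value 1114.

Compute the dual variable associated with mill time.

Check each constraint at x*: steel 180/180 (tight); mill time 166/166 (tight); lathe time 97/120 (slack 23).
By complementary slackness, y = 0 for the non-binding constraint.
Dual feasibility on the basic columns requires 5·y_steel + 4·y_mill time = 28.5, 5·y_steel + 6·y_mill time = 36.5.
This yields shadow prices y_steel = 2.5, y_mill time = 4.
Shadow price of mill time = 4.

4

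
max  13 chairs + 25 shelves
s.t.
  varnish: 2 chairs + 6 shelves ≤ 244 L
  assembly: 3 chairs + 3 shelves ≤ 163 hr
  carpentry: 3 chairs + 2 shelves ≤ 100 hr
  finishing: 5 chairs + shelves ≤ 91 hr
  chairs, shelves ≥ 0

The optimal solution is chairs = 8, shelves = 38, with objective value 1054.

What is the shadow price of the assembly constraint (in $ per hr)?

0

Check each constraint at x*: varnish 244/244 (tight); assembly 138/163 (slack 25); carpentry 100/100 (tight); finishing 78/91 (slack 13).
Slack constraints have shadow price 0 (complementary slackness).
The binding rows give the dual system: 2·y_varnish + 3·y_carpentry = 13 and 6·y_varnish + 2·y_carpentry = 25.
→ y_varnish = 3.5 and y_carpentry = 2.
Shadow price of assembly = 0.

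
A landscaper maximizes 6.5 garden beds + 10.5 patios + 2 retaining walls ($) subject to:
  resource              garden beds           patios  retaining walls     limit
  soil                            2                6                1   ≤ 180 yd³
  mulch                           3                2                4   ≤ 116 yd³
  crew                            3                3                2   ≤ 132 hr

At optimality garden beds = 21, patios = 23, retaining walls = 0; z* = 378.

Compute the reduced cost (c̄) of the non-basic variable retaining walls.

-2

Binding: soil and crew. Non-binding: mulch (7 unused).
Since mulch is not tight, its dual is 0.
The binding rows give the dual system: 2·y_soil + 3·y_crew = 6.5 and 6·y_soil + 3·y_crew = 10.5.
This yields shadow prices y_soil = 1, y_crew = 1.5.
Reduced cost of retaining walls: c₃ − yᵀa₃ = 2 − (1·1 + 1.5·2) = 2 − 4 = -2.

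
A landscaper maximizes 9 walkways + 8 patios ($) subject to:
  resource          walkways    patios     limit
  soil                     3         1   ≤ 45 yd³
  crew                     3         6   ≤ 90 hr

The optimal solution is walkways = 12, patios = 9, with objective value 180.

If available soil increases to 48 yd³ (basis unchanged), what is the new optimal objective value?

Both soil and crew are binding at x*.
From A_Bᵀ y = c: 3·y_soil + 3·y_crew = 9; 1·y_soil + 6·y_crew = 8.
This yields shadow prices y_soil = 2, y_crew = 1.
Δz = y_soil·Δb = 2 × (3) = 6, so new z* = 180 + 6 = 186.

186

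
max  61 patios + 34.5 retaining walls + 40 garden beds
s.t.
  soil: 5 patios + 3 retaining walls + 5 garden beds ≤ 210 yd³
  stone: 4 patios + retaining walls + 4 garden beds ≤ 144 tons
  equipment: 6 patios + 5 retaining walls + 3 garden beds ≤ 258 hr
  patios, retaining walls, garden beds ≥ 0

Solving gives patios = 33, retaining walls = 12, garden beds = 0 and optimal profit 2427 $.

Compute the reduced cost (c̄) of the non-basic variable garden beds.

-4.5

At the optimum: soil uses 201 of 210 (slack = 9); stone uses 144 of 144 (binding); equipment uses 258 of 258 (binding).
Since soil is not tight, its dual is 0.
From A_Bᵀ y = c: 4·y_stone + 6·y_equipment = 61; 1·y_stone + 5·y_equipment = 34.5.
Solving: y_stone = 7, y_equipment = 5.5.
Reduced cost of garden beds: c₃ − yᵀa₃ = 40 − (7·4 + 5.5·3) = 40 − 44.5 = -4.5.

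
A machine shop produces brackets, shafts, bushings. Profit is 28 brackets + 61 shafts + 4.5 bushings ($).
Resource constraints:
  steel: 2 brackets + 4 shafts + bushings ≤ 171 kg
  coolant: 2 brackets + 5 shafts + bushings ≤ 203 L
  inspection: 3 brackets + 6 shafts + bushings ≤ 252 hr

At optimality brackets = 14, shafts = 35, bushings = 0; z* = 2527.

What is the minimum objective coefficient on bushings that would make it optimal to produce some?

11

Binding: coolant and inspection. Non-binding: steel (3 unused).
Since steel is not tight, its dual is 0.
The binding rows give the dual system: 2·y_coolant + 3·y_inspection = 28 and 5·y_coolant + 6·y_inspection = 61.
→ y_coolant = 5 and y_inspection = 6.
bushings enters the basis when its profit ≥ yᵀa₃ = 5·1 + 6·1 = 11.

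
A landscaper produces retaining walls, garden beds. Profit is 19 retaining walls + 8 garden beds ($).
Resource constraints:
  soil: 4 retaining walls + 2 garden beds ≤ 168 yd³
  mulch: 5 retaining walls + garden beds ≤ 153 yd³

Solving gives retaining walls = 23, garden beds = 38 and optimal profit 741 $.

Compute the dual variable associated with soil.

At the optimum: soil uses 168 of 168 (binding); mulch uses 153 of 153 (binding).
From A_Bᵀ y = c: 4·y_soil + 5·y_mulch = 19; 2·y_soil + 1·y_mulch = 8.
→ y_soil = 3.5 and y_mulch = 1.
Shadow price of soil = 3.5.

3.5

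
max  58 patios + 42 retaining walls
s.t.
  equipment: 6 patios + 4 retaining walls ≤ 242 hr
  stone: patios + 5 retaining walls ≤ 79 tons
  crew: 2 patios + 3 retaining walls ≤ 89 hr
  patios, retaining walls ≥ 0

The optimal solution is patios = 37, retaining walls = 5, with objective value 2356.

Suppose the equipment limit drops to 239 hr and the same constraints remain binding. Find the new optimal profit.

2329

Binding: equipment and crew. Non-binding: stone (17 unused).
By complementary slackness, y = 0 for the non-binding constraint.
Dual feasibility on the basic columns requires 6·y_equipment + 2·y_crew = 58, 4·y_equipment + 3·y_crew = 42.
Solving: y_equipment = 9, y_crew = 2.
Δz = y_equipment·Δb = 9 × (-3) = -27, so new z* = 2356 − 27 = 2329.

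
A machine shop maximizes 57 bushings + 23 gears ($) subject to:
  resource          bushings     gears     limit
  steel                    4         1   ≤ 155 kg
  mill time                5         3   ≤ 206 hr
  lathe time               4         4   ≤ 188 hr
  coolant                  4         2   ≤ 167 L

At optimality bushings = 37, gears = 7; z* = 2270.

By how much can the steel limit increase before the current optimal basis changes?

9.8

Binding constraints: steel, mill time. The basis is B = [[4,1],[5,3]] with det 7.
Per unit increase in steel, x* moves by d = (0.4286, -0.7143).
The basis stays optimal until gears reaches 0; allowable increase = 9.8 kg.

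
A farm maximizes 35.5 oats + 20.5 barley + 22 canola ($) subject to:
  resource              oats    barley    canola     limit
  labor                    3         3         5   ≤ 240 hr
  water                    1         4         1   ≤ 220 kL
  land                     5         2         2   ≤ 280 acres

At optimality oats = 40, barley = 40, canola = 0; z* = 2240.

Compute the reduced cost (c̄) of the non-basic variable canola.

At the optimum: labor uses 240 of 240 (binding); water uses 200 of 220 (slack = 20); land uses 280 of 280 (binding).
Since water is not tight, its dual is 0.
The binding rows give the dual system: 3·y_labor + 5·y_land = 35.5 and 3·y_labor + 2·y_land = 20.5.
Solving: y_labor = 3.5, y_land = 5.
Reduced cost of canola: c₃ − yᵀa₃ = 22 − (3.5·5 + 5·2) = 22 − 27.5 = -5.5.

-5.5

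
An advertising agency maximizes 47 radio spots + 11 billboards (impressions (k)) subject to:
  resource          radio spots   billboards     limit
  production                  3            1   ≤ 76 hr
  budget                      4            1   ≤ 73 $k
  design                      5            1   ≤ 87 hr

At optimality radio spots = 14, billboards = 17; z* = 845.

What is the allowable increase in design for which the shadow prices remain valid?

4.25

Binding constraints: budget, design. The basis is B = [[4,1],[5,1]] with det -1.
Per unit increase in design, x* moves by d = (1, -4).
The basis stays optimal until billboards reaches 0; allowable increase = 4.25 hr.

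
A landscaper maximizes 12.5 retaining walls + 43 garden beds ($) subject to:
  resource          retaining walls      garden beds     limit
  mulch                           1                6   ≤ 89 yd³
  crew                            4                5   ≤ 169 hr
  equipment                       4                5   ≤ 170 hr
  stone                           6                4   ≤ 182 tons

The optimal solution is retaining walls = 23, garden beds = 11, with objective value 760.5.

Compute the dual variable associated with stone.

Check each constraint at x*: mulch 89/89 (tight); crew 147/169 (slack 22); equipment 147/170 (slack 23); stone 182/182 (tight).
Since crew, equipment are not tight, their duals are 0.
The binding rows give the dual system: 1·y_mulch + 6·y_stone = 12.5 and 6·y_mulch + 4·y_stone = 43.
This yields shadow prices y_mulch = 6.5, y_stone = 1.
Shadow price of stone = 1.

1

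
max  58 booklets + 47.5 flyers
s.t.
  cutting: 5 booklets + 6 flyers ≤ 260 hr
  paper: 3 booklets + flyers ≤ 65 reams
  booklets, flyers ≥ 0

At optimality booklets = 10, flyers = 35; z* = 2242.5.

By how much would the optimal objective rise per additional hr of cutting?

6.5

Check each constraint at x*: cutting 260/260 (tight); paper 65/65 (tight).
From A_Bᵀ y = c: 5·y_cutting + 3·y_paper = 58; 6·y_cutting + 1·y_paper = 47.5.
Solving: y_cutting = 6.5, y_paper = 8.5.
Shadow price of cutting = 6.5.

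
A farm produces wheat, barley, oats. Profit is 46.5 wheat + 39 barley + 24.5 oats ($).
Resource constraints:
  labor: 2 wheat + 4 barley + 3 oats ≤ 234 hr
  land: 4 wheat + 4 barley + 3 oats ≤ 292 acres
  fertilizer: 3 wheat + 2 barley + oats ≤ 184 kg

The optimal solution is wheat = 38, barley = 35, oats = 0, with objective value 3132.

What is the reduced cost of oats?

Check each constraint at x*: labor 216/234 (slack 18); land 292/292 (tight); fertilizer 184/184 (tight).
Since labor is not tight, its dual is 0.
From A_Bᵀ y = c: 4·y_land + 3·y_fertilizer = 46.5; 4·y_land + 2·y_fertilizer = 39.
Solving: y_land = 6, y_fertilizer = 7.5.
Reduced cost of oats: c₃ − yᵀa₃ = 24.5 − (6·3 + 7.5·1) = 24.5 − 25.5 = -1.

-1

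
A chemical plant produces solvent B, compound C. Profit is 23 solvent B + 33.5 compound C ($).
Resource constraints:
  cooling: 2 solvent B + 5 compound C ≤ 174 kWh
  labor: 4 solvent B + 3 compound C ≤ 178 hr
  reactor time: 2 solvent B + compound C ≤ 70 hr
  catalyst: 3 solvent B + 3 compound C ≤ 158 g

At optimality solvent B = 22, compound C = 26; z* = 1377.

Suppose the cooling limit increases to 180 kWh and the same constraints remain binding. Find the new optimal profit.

1410

Check each constraint at x*: cooling 174/174 (tight); labor 166/178 (slack 12); reactor time 70/70 (tight); catalyst 144/158 (slack 14).
Slack constraints have shadow price 0 (complementary slackness).
Dual feasibility on the basic columns requires 2·y_cooling + 2·y_reactor time = 23, 5·y_cooling + 1·y_reactor time = 33.5.
→ y_cooling = 5.5 and y_reactor time = 6.
Δz = y_cooling·Δb = 5.5 × (6) = 33, so new z* = 1377 + 33 = 1410.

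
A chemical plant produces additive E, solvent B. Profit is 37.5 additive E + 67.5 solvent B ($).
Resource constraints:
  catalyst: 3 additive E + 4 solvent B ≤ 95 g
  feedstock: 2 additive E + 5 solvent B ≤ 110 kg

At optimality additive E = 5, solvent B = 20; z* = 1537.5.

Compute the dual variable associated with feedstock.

Both catalyst and feedstock are binding at x*.
From A_Bᵀ y = c: 3·y_catalyst + 2·y_feedstock = 37.5; 4·y_catalyst + 5·y_feedstock = 67.5.
This yields shadow prices y_catalyst = 7.5, y_feedstock = 7.5.
Shadow price of feedstock = 7.5.

7.5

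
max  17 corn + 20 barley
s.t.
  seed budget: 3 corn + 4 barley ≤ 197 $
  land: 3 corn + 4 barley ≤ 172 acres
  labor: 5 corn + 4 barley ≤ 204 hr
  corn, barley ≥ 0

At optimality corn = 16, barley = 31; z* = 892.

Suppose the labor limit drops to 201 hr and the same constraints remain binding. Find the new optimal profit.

889

At the optimum: seed budget uses 172 of 197 (slack = 25); land uses 172 of 172 (binding); labor uses 204 of 204 (binding).
Since seed budget is not tight, its dual is 0.
From A_Bᵀ y = c: 3·y_land + 5·y_labor = 17; 4·y_land + 4·y_labor = 20.
This yields shadow prices y_land = 4, y_labor = 1.
Δz = y_labor·Δb = 1 × (-3) = -3, so new z* = 892 − 3 = 889.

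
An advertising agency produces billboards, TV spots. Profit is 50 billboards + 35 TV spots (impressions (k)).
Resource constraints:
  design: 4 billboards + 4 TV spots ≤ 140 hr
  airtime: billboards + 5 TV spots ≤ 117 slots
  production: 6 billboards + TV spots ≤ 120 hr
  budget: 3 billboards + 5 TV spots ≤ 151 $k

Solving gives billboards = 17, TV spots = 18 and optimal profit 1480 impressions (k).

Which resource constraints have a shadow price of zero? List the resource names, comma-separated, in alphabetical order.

airtime, budget

design: 140/140 (binding)
airtime: 107/117 (slack 10)
production: 120/120 (binding)
budget: 141/151 (slack 10)
By complementary slackness, a constraint with positive slack has shadow price 0 → airtime, budget.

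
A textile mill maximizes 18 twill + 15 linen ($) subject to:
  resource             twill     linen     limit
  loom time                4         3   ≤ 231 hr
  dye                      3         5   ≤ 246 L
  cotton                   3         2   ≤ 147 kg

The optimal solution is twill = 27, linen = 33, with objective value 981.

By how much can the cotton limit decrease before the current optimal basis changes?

Binding constraints: dye, cotton. The basis is B = [[3,5],[3,2]] with det -9.
Per unit decrease in cotton, x* moves by d = (-0.5556, 0.3333).
The basis stays optimal until twill reaches 0; allowable decrease = 48.6 kg.

48.6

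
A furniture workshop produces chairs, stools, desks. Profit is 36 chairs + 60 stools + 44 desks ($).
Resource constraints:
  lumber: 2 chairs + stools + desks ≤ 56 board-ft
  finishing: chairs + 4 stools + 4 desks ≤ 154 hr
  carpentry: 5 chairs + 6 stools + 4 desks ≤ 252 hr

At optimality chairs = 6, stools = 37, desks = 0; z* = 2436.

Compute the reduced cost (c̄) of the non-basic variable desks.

-4

Binding: finishing and carpentry. Non-binding: lumber (7 unused).
Since lumber is not tight, its dual is 0.
The binding rows give the dual system: 1·y_finishing + 5·y_carpentry = 36 and 4·y_finishing + 6·y_carpentry = 60.
This yields shadow prices y_finishing = 6, y_carpentry = 6.
Reduced cost of desks: c₃ − yᵀa₃ = 44 − (6·4 + 6·4) = 44 − 48 = -4.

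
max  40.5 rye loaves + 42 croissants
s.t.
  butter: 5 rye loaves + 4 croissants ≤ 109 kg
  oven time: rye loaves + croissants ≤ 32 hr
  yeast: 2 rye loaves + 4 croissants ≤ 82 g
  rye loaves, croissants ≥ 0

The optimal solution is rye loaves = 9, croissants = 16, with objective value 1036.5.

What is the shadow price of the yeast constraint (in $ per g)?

4

At the optimum: butter uses 109 of 109 (binding); oven time uses 25 of 32 (slack = 7); yeast uses 82 of 82 (binding).
Since oven time is not tight, its dual is 0.
The binding rows give the dual system: 5·y_butter + 2·y_yeast = 40.5 and 4·y_butter + 4·y_yeast = 42.
Solving: y_butter = 6.5, y_yeast = 4.
Shadow price of yeast = 4.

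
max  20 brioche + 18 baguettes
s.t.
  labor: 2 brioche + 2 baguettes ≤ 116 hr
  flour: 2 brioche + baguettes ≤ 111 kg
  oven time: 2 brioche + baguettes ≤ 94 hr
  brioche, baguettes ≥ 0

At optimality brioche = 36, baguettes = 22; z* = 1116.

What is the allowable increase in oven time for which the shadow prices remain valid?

Binding constraints: labor, oven time. The basis is B = [[2,2],[2,1]] with det -2.
Per unit increase in oven time, x* moves by d = (1, -1).
The basis stays optimal until flour becomes binding; allowable increase = 17 hr.

17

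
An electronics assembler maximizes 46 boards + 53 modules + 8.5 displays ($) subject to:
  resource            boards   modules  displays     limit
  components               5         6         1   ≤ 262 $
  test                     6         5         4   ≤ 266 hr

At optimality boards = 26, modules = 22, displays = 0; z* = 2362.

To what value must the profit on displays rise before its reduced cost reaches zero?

12

At the optimum: components uses 262 of 262 (binding); test uses 266 of 266 (binding).
From A_Bᵀ y = c: 5·y_components + 6·y_test = 46; 6·y_components + 5·y_test = 53.
Solving: y_components = 8, y_test = 1.
displays enters the basis when its profit ≥ yᵀa₃ = 8·1 + 1·4 = 12.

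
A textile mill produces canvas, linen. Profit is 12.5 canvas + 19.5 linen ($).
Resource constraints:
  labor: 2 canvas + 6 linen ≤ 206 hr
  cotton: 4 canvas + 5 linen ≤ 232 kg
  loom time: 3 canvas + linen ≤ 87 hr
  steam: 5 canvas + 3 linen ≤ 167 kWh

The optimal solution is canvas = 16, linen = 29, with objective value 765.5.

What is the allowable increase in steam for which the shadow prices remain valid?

15

Binding constraints: labor, steam. The basis is B = [[2,6],[5,3]] with det -24.
Per unit increase in steam, x* moves by d = (0.25, -0.0833).
The basis stays optimal until loom time becomes binding; allowable increase = 15 kWh.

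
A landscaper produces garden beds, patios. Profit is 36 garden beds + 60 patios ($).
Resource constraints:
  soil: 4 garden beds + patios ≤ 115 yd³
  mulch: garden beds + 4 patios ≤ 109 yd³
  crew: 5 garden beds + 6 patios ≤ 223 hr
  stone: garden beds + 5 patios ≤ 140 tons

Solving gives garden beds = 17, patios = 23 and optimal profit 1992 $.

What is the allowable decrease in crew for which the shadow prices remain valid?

59.5

Binding constraints: mulch, crew. The basis is B = [[1,4],[5,6]] with det -14.
Per unit decrease in crew, x* moves by d = (-0.2857, 0.0714).
The basis stays optimal until garden beds reaches 0; allowable decrease = 59.5 hr.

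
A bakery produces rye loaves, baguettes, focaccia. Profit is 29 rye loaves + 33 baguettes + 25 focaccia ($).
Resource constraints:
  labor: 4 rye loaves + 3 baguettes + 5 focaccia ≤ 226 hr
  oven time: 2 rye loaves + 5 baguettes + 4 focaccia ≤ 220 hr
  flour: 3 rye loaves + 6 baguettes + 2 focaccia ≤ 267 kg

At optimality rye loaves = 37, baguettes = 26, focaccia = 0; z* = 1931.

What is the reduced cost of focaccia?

At the optimum: labor uses 226 of 226 (binding); oven time uses 204 of 220 (slack = 16); flour uses 267 of 267 (binding).
Since oven time is not tight, its dual is 0.
Dual feasibility on the basic columns requires 4·y_labor + 3·y_flour = 29, 3·y_labor + 6·y_flour = 33.
Solving: y_labor = 5, y_flour = 3.
Reduced cost of focaccia: c₃ − yᵀa₃ = 25 − (5·5 + 3·2) = 25 − 31 = -6.

-6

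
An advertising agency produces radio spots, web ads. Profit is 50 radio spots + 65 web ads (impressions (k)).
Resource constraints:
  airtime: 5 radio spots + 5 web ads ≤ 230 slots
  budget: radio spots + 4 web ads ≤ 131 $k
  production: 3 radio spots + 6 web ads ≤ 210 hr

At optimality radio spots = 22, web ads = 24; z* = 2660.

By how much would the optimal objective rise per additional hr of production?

At the optimum: airtime uses 230 of 230 (binding); budget uses 118 of 131 (slack = 13); production uses 210 of 210 (binding).
Since budget is not tight, its dual is 0.
The binding rows give the dual system: 5·y_airtime + 3·y_production = 50 and 5·y_airtime + 6·y_production = 65.
Solving: y_airtime = 7, y_production = 5.
Shadow price of production = 5.

5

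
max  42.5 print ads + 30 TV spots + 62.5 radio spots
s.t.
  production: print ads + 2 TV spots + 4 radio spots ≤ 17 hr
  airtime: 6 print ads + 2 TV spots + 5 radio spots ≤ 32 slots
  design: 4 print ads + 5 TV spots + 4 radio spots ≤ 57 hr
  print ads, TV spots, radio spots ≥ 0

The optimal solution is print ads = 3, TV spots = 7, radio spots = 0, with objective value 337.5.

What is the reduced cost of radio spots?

At the optimum: production uses 17 of 17 (binding); airtime uses 32 of 32 (binding); design uses 47 of 57 (slack = 10).
Slack constraints have shadow price 0 (complementary slackness).
The binding rows give the dual system: 1·y_production + 6·y_airtime = 42.5 and 2·y_production + 2·y_airtime = 30.
Solving: y_production = 9.5, y_airtime = 5.5.
Reduced cost of radio spots: c₃ − yᵀa₃ = 62.5 − (9.5·4 + 5.5·5) = 62.5 − 65.5 = -3.

-3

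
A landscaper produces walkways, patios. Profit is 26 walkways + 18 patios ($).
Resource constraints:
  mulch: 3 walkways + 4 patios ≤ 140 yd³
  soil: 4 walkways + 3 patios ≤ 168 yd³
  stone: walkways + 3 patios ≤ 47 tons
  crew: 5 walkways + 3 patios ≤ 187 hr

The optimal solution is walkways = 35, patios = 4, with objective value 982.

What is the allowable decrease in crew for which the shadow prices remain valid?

140

Binding constraints: stone, crew. The basis is B = [[1,3],[5,3]] with det -12.
Per unit decrease in crew, x* moves by d = (-0.25, 0.0833).
The basis stays optimal until walkways reaches 0; allowable decrease = 140 hr.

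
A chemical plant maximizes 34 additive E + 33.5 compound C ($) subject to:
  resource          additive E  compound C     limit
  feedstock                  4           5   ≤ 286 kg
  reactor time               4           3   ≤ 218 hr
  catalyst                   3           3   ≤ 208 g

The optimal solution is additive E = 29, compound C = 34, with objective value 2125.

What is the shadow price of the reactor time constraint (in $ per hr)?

At the optimum: feedstock uses 286 of 286 (binding); reactor time uses 218 of 218 (binding); catalyst uses 189 of 208 (slack = 19).
By complementary slackness, y = 0 for the non-binding constraint.
From A_Bᵀ y = c: 4·y_feedstock + 4·y_reactor time = 34; 5·y_feedstock + 3·y_reactor time = 33.5.
→ y_feedstock = 4 and y_reactor time = 4.5.
Shadow price of reactor time = 4.5.

4.5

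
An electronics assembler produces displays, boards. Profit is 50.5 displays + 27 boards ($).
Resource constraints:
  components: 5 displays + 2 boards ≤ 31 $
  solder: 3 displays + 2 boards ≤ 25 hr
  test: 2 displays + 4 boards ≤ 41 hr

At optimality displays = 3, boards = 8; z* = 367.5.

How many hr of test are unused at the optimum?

test used = 2·3 + 4·8 = 38; slack = 41 − 38 = 3.

3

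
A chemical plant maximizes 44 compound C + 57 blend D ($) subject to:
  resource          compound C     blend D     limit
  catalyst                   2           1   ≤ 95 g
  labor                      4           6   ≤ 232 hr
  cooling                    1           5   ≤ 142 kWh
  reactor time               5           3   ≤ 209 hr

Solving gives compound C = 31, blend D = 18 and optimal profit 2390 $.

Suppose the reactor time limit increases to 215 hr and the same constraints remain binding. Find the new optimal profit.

Binding: labor and reactor time. Non-binding: catalyst (15 unused), cooling (21 unused).
By complementary slackness, y = 0 for the non-binding constraints.
From A_Bᵀ y = c: 4·y_labor + 5·y_reactor time = 44; 6·y_labor + 3·y_reactor time = 57.
Solving: y_labor = 8.5, y_reactor time = 2.
Δz = y_reactor time·Δb = 2 × (6) = 12, so new z* = 2390 + 12 = 2402.

2402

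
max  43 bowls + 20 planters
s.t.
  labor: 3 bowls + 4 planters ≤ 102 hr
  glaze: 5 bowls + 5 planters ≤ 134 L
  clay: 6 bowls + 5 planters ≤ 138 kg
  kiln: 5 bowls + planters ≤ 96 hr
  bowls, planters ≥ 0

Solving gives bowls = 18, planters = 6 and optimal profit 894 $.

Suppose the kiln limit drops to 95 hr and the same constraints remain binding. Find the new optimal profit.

At the optimum: labor uses 78 of 102 (slack = 24); glaze uses 120 of 134 (slack = 14); clay uses 138 of 138 (binding); kiln uses 96 of 96 (binding).
Since labor, glaze are not tight, their duals are 0.
Dual feasibility on the basic columns requires 6·y_clay + 5·y_kiln = 43, 5·y_clay + 1·y_kiln = 20.
→ y_clay = 3 and y_kiln = 5.
Δz = y_kiln·Δb = 5 × (-1) = -5, so new z* = 894 − 5 = 889.

889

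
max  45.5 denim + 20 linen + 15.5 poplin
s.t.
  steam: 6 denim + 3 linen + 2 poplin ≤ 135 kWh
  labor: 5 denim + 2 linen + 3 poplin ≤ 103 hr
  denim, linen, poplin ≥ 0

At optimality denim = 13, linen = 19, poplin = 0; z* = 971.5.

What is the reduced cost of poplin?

-7

Check each constraint at x*: steam 135/135 (tight); labor 103/103 (tight).
The binding rows give the dual system: 6·y_steam + 5·y_labor = 45.5 and 3·y_steam + 2·y_labor = 20.
Solving: y_steam = 3, y_labor = 5.5.
Reduced cost of poplin: c₃ − yᵀa₃ = 15.5 − (3·2 + 5.5·3) = 15.5 − 22.5 = -7.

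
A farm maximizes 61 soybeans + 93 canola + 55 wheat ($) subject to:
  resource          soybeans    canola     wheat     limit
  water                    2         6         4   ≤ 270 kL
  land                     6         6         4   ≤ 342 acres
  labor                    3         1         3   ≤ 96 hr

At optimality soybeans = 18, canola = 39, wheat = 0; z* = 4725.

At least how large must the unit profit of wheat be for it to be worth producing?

62

Binding: water and land. Non-binding: labor (3 unused).
Slack constraints have shadow price 0 (complementary slackness).
From A_Bᵀ y = c: 2·y_water + 6·y_land = 61; 6·y_water + 6·y_land = 93.
This yields shadow prices y_water = 8, y_land = 7.5.
wheat enters the basis when its profit ≥ yᵀa₃ = 8·4 + 7.5·4 = 62.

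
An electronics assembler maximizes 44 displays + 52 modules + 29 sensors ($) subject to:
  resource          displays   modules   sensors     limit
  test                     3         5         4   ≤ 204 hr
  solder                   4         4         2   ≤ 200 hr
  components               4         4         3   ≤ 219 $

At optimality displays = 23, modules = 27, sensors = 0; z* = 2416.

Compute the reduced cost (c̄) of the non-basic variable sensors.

-3

Check each constraint at x*: test 204/204 (tight); solder 200/200 (tight); components 200/219 (slack 19).
By complementary slackness, y = 0 for the non-binding constraint.
Dual feasibility on the basic columns requires 3·y_test + 4·y_solder = 44, 5·y_test + 4·y_solder = 52.
Solving: y_test = 4, y_solder = 8.
Reduced cost of sensors: c₃ − yᵀa₃ = 29 − (4·4 + 8·2) = 29 − 32 = -3.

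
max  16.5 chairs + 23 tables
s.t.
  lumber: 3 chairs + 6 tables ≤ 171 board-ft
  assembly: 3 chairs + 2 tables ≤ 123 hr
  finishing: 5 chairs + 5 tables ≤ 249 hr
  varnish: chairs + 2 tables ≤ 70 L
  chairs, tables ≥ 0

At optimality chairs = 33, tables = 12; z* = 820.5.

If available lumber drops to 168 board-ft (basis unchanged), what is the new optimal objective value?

811.5

At the optimum: lumber uses 171 of 171 (binding); assembly uses 123 of 123 (binding); finishing uses 225 of 249 (slack = 24); varnish uses 57 of 70 (slack = 13).
By complementary slackness, y = 0 for the non-binding constraints.
The binding rows give the dual system: 3·y_lumber + 3·y_assembly = 16.5 and 6·y_lumber + 2·y_assembly = 23.
→ y_lumber = 3 and y_assembly = 2.5.
Δz = y_lumber·Δb = 3 × (-3) = -9, so new z* = 820.5 − 9 = 811.5.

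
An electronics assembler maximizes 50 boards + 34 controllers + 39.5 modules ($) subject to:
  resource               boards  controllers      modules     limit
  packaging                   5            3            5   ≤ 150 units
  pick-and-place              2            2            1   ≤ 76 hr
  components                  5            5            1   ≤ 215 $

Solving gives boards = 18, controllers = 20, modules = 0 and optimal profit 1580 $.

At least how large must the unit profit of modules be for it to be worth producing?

45

Check each constraint at x*: packaging 150/150 (tight); pick-and-place 76/76 (tight); components 190/215 (slack 25).
Since components is not tight, its dual is 0.
Dual feasibility on the basic columns requires 5·y_packaging + 2·y_pick-and-place = 50, 3·y_packaging + 2·y_pick-and-place = 34.
This yields shadow prices y_packaging = 8, y_pick-and-place = 5.
modules enters the basis when its profit ≥ yᵀa₃ = 8·5 + 5·1 = 45.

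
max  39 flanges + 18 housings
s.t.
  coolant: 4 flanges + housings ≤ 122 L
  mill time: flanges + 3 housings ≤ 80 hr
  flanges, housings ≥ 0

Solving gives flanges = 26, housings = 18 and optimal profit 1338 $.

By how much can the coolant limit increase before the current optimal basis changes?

Binding constraints: coolant, mill time. The basis is B = [[4,1],[1,3]] with det 11.
Per unit increase in coolant, x* moves by d = (0.2727, -0.0909).
The basis stays optimal until housings reaches 0; allowable increase = 198 L.

198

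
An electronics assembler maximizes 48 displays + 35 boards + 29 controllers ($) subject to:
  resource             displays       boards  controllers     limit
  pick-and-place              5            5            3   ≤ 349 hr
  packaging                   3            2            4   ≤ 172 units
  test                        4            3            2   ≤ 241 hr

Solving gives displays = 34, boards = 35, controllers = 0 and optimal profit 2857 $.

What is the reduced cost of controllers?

-5

At the optimum: pick-and-place uses 345 of 349 (slack = 4); packaging uses 172 of 172 (binding); test uses 241 of 241 (binding).
Since pick-and-place is not tight, its dual is 0.
From A_Bᵀ y = c: 3·y_packaging + 4·y_test = 48; 2·y_packaging + 3·y_test = 35.
This yields shadow prices y_packaging = 4, y_test = 9.
Reduced cost of controllers: c₃ − yᵀa₃ = 29 − (4·4 + 9·2) = 29 − 34 = -5.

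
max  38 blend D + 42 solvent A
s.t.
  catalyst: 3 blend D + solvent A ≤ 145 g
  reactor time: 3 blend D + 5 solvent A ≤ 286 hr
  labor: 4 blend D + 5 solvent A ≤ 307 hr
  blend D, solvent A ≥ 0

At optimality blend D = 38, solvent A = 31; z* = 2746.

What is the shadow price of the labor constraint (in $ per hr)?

8

Binding: catalyst and labor. Non-binding: reactor time (17 unused).
Slack constraints have shadow price 0 (complementary slackness).
From A_Bᵀ y = c: 3·y_catalyst + 4·y_labor = 38; 1·y_catalyst + 5·y_labor = 42.
Solving: y_catalyst = 2, y_labor = 8.
Shadow price of labor = 8.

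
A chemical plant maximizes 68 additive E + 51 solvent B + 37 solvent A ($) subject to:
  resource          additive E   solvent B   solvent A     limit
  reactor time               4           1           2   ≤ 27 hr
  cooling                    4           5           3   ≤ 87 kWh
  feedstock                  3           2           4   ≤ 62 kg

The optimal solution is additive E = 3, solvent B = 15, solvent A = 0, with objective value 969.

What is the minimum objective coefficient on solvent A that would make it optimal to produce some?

42.5

At the optimum: reactor time uses 27 of 27 (binding); cooling uses 87 of 87 (binding); feedstock uses 39 of 62 (slack = 23).
Since feedstock is not tight, its dual is 0.
From A_Bᵀ y = c: 4·y_reactor time + 4·y_cooling = 68; 1·y_reactor time + 5·y_cooling = 51.
Solving: y_reactor time = 8.5, y_cooling = 8.5.
solvent A enters the basis when its profit ≥ yᵀa₃ = 8.5·2 + 8.5·3 = 42.5.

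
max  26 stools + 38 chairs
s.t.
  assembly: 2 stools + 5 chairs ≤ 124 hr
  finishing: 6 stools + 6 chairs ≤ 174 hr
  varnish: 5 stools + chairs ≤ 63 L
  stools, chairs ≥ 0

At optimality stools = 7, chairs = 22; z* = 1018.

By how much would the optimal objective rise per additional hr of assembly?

Binding: assembly and finishing. Non-binding: varnish (6 unused).
By complementary slackness, y = 0 for the non-binding constraint.
Dual feasibility on the basic columns requires 2·y_assembly + 6·y_finishing = 26, 5·y_assembly + 6·y_finishing = 38.
→ y_assembly = 4 and y_finishing = 3.
Shadow price of assembly = 4.

4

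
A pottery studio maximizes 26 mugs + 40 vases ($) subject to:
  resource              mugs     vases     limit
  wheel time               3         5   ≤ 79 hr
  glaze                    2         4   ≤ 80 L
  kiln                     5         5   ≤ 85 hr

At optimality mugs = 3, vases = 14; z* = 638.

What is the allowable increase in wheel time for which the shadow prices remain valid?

Binding constraints: wheel time, kiln. The basis is B = [[3,5],[5,5]] with det -10.
Per unit increase in wheel time, x* moves by d = (-0.5, 0.5).
The basis stays optimal until mugs reaches 0; allowable increase = 6 hr.

6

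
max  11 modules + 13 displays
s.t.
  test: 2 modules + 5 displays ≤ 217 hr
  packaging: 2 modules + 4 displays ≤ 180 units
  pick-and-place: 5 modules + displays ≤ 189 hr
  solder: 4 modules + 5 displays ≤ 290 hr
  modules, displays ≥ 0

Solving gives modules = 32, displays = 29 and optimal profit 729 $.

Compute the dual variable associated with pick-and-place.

1

At the optimum: test uses 209 of 217 (slack = 8); packaging uses 180 of 180 (binding); pick-and-place uses 189 of 189 (binding); solder uses 273 of 290 (slack = 17).
By complementary slackness, y = 0 for the non-binding constraints.
Dual feasibility on the basic columns requires 2·y_packaging + 5·y_pick-and-place = 11, 4·y_packaging + 1·y_pick-and-place = 13.
→ y_packaging = 3 and y_pick-and-place = 1.
Shadow price of pick-and-place = 1.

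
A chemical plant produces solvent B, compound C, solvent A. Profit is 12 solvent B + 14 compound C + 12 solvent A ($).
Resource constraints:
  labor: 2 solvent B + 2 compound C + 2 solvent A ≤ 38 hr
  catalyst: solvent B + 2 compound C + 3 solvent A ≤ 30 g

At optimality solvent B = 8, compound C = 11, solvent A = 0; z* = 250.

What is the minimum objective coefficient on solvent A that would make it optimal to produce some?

16

Both labor and catalyst are binding at x*.
The binding rows give the dual system: 2·y_labor + 1·y_catalyst = 12 and 2·y_labor + 2·y_catalyst = 14.
→ y_labor = 5 and y_catalyst = 2.
solvent A enters the basis when its profit ≥ yᵀa₃ = 5·2 + 2·3 = 16.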